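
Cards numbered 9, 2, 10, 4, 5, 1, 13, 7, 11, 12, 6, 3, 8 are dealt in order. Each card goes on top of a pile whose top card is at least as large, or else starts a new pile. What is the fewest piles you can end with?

6

Place each on the leftmost legal pile:
9 → new pile 1 (tops now [9])
2 → pile 1 (tops now [2])
10 → new pile 2 (tops now [2, 10])
4 → pile 2 (tops now [2, 4])
5 → new pile 3 (tops now [2, 4, 5])
1 → pile 1 (tops now [1, 4, 5])
13 → new pile 4 (tops now [1, 4, 5, 13])
7 → pile 4 (tops now [1, 4, 5, 7])
11 → new pile 5 (tops now [1, 4, 5, 7, 11])
12 → new pile 6 (tops now [1, 4, 5, 7, 11, 12])
6 → pile 4 (tops now [1, 4, 5, 6, 11, 12])
3 → pile 2 (tops now [1, 3, 5, 6, 11, 12])
8 → pile 5 (tops now [1, 3, 5, 6, 8, 12])
Six piles.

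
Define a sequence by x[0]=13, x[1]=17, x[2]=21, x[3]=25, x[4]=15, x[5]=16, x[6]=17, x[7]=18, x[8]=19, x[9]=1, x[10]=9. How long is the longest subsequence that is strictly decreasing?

Negate each value so 'decreasing' becomes 'increasing', then run patience tails on the negated sequence:
-13 → extends → [-13]
-17 → replaces -13 → [-17]
-21 → replaces -17 → [-21]
-25 → replaces -21 → [-25]
-15 → extends → [-25, -15]
-16 → replaces -15 → [-25, -16]
-17 → replaces -16 → [-25, -17]
-18 → replaces -17 → [-25, -18]
-19 → replaces -18 → [-25, -19]
-1 → extends → [-25, -19, -1]
-9 → replaces -1 → [-25, -19, -9]
Three tails, so the longest strictly decreasing subsequence of the original has length 3.

3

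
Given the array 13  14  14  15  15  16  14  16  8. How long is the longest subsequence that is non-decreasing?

7

Track the smallest tail for each achievable length (allowing ties):
13 → extends → [13]
14 → extends → [13, 14]
14 → extends → [13, 14, 14]
15 → extends → [13, 14, 14, 15]
15 → extends → [13, 14, 14, 15, 15]
16 → extends → [13, 14, 14, 15, 15, 16]
14 → replaces 15 → [13, 14, 14, 14, 15, 16]
16 → extends → [13, 14, 14, 14, 15, 16, 16]
8 → replaces 13 → [8, 14, 14, 14, 15, 16, 16]
Seven tails, so the longest non-decreasing subsequence has length 7 (e.g. 13, 14, 14, 15, 15, 16, 16).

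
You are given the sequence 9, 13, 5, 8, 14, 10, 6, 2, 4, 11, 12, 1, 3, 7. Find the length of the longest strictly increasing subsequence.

5

Track the smallest tail for each achievable length (strict):
9 → extends → [9]
13 → extends → [9, 13]
5 → replaces 9 → [5, 13]
8 → replaces 13 → [5, 8]
14 → extends → [5, 8, 14]
10 → replaces 14 → [5, 8, 10]
6 → replaces 8 → [5, 6, 10]
2 → replaces 5 → [2, 6, 10]
4 → replaces 6 → [2, 4, 10]
11 → extends → [2, 4, 10, 11]
12 → extends → [2, 4, 10, 11, 12]
1 → replaces 2 → [1, 4, 10, 11, 12]
3 → replaces 4 → [1, 3, 10, 11, 12]
7 → replaces 10 → [1, 3, 7, 11, 12]
Five tails, so the longest strictly increasing subsequence has length 5 (e.g. 5, 8, 10, 11, 12).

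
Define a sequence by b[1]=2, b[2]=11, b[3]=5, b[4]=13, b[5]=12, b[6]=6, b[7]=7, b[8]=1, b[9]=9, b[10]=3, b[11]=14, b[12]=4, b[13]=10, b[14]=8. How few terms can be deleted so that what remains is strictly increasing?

Fewest deletions = n − (longest strictly increasing subsequence).
Patience tails:
2 → extends → [2]
11 → extends → [2, 11]
5 → replaces 11 → [2, 5]
13 → extends → [2, 5, 13]
12 → replaces 13 → [2, 5, 12]
6 → replaces 12 → [2, 5, 6]
7 → extends → [2, 5, 6, 7]
1 → replaces 2 → [1, 5, 6, 7]
9 → extends → [1, 5, 6, 7, 9]
3 → replaces 5 → [1, 3, 6, 7, 9]
14 → extends → [1, 3, 6, 7, 9, 14]
4 → replaces 6 → [1, 3, 4, 7, 9, 14]
10 → replaces 14 → [1, 3, 4, 7, 9, 10]
8 → replaces 9 → [1, 3, 4, 7, 8, 10]
Longest strictly increasing subsequence has length 6, so deletions = 14 − 6 = 8.

8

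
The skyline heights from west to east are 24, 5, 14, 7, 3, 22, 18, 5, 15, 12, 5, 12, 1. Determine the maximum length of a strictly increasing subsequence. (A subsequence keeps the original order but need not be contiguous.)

Track the smallest tail for each achievable length (strict):
24 → extends → [24]
5 → replaces 24 → [5]
14 → extends → [5, 14]
7 → replaces 14 → [5, 7]
3 → replaces 5 → [3, 7]
22 → extends → [3, 7, 22]
18 → replaces 22 → [3, 7, 18]
5 → replaces 7 → [3, 5, 18]
15 → replaces 18 → [3, 5, 15]
12 → replaces 15 → [3, 5, 12]
5 → already a tail → [3, 5, 12]
12 → already a tail → [3, 5, 12]
1 → replaces 3 → [1, 5, 12]
Three tails, so the longest strictly increasing subsequence has length 3 (e.g. 5, 14, 22).

3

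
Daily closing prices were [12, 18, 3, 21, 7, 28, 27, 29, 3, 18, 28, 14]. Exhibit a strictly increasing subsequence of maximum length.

12, 18, 21, 28, 29

Patience tails give the LIS length; then backtrack through the dp parents:
12 → extends → [12]
18 → extends → [12, 18]
3 → replaces 12 → [3, 18]
21 → extends → [3, 18, 21]
7 → replaces 18 → [3, 7, 21]
28 → extends → [3, 7, 21, 28]
27 → replaces 28 → [3, 7, 21, 27]
29 → extends → [3, 7, 21, 27, 29]
3 → already a tail → [3, 7, 21, 27, 29]
18 → replaces 21 → [3, 7, 18, 27, 29]
28 → replaces 29 → [3, 7, 18, 27, 28]
14 → replaces 18 → [3, 7, 14, 27, 28]
Length 5; one witness is 12, 18, 21, 28, 29.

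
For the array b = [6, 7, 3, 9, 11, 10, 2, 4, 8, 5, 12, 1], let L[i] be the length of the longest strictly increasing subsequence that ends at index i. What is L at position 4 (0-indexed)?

dp[i] = 1 + max{dp[j] : j<i, b[j]<b[i]} (or 1 if no such j):
i:      0  1  2  3  4  5  6  7  8  9 10 11
b[i]:   6  7  3  9 11 10  2  4  8  5 12  1
dp:     1  2  1  3  4  4  1  2  3  3  5  1
At index 4 the value is 4.

4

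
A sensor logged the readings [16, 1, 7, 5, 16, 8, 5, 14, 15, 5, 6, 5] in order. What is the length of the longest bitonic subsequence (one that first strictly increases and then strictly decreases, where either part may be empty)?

7

inc[i] = longest strictly increasing subsequence ending at i; dec[i] = longest strictly decreasing subsequence starting at i:
i:      1  2  3  4  5  6  7  8  9 10 11 12
a[i]:  16  1  7  5 16  8  5 14 15  5  6  5
inc:    1  1  2  2  3  3  2  4  5  2  3  2
dec:    4  1  3  1  4  3  1  3  3  1  2  1
Best peak at i=9 (value 15): inc=5, dec=3, length 5+3−1 = 7.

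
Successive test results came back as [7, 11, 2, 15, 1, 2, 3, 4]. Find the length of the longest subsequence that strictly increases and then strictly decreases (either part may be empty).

4

inc[i] = longest strictly increasing subsequence ending at i; dec[i] = longest strictly decreasing subsequence starting at i:
i:      1  2  3  4  5  6  7  8
a[i]:   7 11  2 15  1  2  3  4
inc:    1  2  1  3  1  2  3  4
dec:    3  3  2  2  1  1  1  1
Best peak at i=2 (value 11): inc=2, dec=3, length 2+3−1 = 4.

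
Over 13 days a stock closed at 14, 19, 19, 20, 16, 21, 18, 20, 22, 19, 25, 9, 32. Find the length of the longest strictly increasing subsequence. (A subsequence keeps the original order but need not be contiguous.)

7

Let dp[i] be the length of the longest such subsequence ending at index i:
i:      1  2  3  4  5  6  7  8  9 10 11 12 13
a[i]:  14 19 19 20 16 21 18 20 22 19 25  9 32
dp:     1  2  2  3  2  4  3  4  5  4  6  1  7
Maximum dp value is 7.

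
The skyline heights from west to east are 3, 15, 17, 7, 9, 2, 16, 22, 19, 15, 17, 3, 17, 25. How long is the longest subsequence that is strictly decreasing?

Let dp[i] be the longest strictly decreasing subsequence ending at i:
i:      1  2  3  4  5  6  7  8  9 10 11 12 13 14
a[i]:   3 15 17  7  9  2 16 22 19 15 17  3 17 25
dp:     1  1  1  2  2  3  2  1  2  3  3  4  3  1
Maximum is 4.

4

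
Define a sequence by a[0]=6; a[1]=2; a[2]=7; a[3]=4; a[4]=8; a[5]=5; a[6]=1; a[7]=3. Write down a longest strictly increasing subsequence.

Patience tails give the LIS length; then backtrack through the dp parents:
6 → extends → [6]
2 → replaces 6 → [2]
7 → extends → [2, 7]
4 → replaces 7 → [2, 4]
8 → extends → [2, 4, 8]
5 → replaces 8 → [2, 4, 5]
1 → replaces 2 → [1, 4, 5]
3 → replaces 4 → [1, 3, 5]
Length 3; one witness is 6, 7, 8.

6, 7, 8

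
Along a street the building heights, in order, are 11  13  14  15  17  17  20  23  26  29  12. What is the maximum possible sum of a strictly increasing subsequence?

Let S[i] be the best sum of a strictly increasing subsequence ending at i:
i:       1   2   3   4   5   6   7   8   9  10  11
a[i]:   11  13  14  15  17  17  20  23  26  29  12
S:      11  24  38  53  70  70  90 113 139 168  23
Maximum is 168 (e.g. 11 + 13 + 14 + 15 + 17 + 20 + 23 + 26 + 29).

168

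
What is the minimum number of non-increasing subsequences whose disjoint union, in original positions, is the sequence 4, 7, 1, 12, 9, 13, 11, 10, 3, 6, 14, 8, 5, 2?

Place each on the leftmost legal pile:
4 → new pile 1 (tops now [4])
7 → new pile 2 (tops now [4, 7])
1 → pile 1 (tops now [1, 7])
12 → new pile 3 (tops now [1, 7, 12])
9 → pile 3 (tops now [1, 7, 9])
13 → new pile 4 (tops now [1, 7, 9, 13])
11 → pile 4 (tops now [1, 7, 9, 11])
10 → pile 4 (tops now [1, 7, 9, 10])
3 → pile 2 (tops now [1, 3, 9, 10])
6 → pile 3 (tops now [1, 3, 6, 10])
14 → new pile 5 (tops now [1, 3, 6, 10, 14])
8 → pile 4 (tops now [1, 3, 6, 8, 14])
5 → pile 3 (tops now [1, 3, 5, 8, 14])
2 → pile 2 (tops now [1, 2, 5, 8, 14])
Five piles.

5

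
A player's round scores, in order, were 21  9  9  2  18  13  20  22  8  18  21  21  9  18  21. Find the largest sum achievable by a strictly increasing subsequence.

69

Let S[i] be the best sum of a strictly increasing subsequence ending at i:
i:      1  2  3  4  5  6  7  8  9 10 11 12 13 14 15
a[i]:  21  9  9  2 18 13 20 22  8 18 21 21  9 18 21
S:     21  9  9  2 27 22 47 69 10 40 68 68 19 40 68
Maximum is 69 (e.g. 9 + 18 + 20 + 22).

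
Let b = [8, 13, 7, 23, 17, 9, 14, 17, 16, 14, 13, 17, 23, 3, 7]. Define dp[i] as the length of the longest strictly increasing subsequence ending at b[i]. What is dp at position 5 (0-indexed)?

2

dp[i] = 1 + max{dp[j] : j<i, b[j]<b[i]} (or 1 if no such j):
i:      0  1  2  3  4  5  6  7  8  9 10 11 12 13 14
b[i]:   8 13  7 23 17  9 14 17 16 14 13 17 23  3  7
dp:     1  2  1  3  3  2  3  4  4  3  3  5  6  1  2
At index 5 the value is 2.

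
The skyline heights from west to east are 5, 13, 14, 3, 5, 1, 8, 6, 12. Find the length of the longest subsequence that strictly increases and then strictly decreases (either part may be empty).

inc[i] = longest strictly increasing subsequence ending at i; dec[i] = longest strictly decreasing subsequence starting at i:
i:      1  2  3  4  5  6  7  8  9
a[i]:   5 13 14  3  5  1  8  6 12
inc:    1  2  3  1  2  1  3  3  4
dec:    3  3  3  2  2  1  2  1  1
Best peak at i=3 (value 14): inc=3, dec=3, length 3+3−1 = 5.

5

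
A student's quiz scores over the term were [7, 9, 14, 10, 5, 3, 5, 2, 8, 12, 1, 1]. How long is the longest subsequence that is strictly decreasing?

6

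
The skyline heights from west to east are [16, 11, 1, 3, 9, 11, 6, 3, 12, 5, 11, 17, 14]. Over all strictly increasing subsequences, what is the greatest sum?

53

Let S[i] be the best sum of a strictly increasing subsequence ending at i:
i:      1  2  3  4  5  6  7  8  9 10 11 12 13
a[i]:  16 11  1  3  9 11  6  3 12  5 11 17 14
S:     16 11  1  4 13 24 10  4 36  9 24 53 50
Maximum is 53 (e.g. 1 + 3 + 9 + 11 + 12 + 17).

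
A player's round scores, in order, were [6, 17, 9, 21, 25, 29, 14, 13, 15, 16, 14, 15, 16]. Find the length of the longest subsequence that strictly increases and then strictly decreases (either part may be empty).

inc[i] = longest strictly increasing subsequence ending at i; dec[i] = longest strictly decreasing subsequence starting at i:
i:      1  2  3  4  5  6  7  8  9 10 11 12 13
a[i]:   6 17  9 21 25 29 14 13 15 16 14 15 16
inc:    1  2  2  3  4  5  3  3  4  5  4  5  6
dec:    1  3  1  3  3  3  2  1  2  2  1  1  1
Best peak at i=6 (value 29): inc=5, dec=3, length 5+3−1 = 7.

7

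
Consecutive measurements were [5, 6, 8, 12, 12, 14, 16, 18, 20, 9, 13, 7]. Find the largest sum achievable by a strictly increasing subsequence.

Let S[i] be the best sum of a strictly increasing subsequence ending at i:
i:      1  2  3  4  5  6  7  8  9 10 11 12
a[i]:   5  6  8 12 12 14 16 18 20  9 13  7
S:      5 11 19 31 31 45 61 79 99 28 44 18
Maximum is 99 (e.g. 5 + 6 + 8 + 12 + 14 + 16 + 18 + 20).

99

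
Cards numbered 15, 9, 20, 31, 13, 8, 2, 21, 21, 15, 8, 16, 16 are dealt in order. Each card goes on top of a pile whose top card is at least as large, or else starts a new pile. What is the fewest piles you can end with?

4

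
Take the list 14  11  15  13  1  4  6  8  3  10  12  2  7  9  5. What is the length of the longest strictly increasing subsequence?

6

Track the smallest tail for each achievable length (strict):
14 → extends → [14]
11 → replaces 14 → [11]
15 → extends → [11, 15]
13 → replaces 15 → [11, 13]
1 → replaces 11 → [1, 13]
4 → replaces 13 → [1, 4]
6 → extends → [1, 4, 6]
8 → extends → [1, 4, 6, 8]
3 → replaces 4 → [1, 3, 6, 8]
10 → extends → [1, 3, 6, 8, 10]
12 → extends → [1, 3, 6, 8, 10, 12]
2 → replaces 3 → [1, 2, 6, 8, 10, 12]
7 → replaces 8 → [1, 2, 6, 7, 10, 12]
9 → replaces 10 → [1, 2, 6, 7, 9, 12]
5 → replaces 6 → [1, 2, 5, 7, 9, 12]
Six tails, so the longest strictly increasing subsequence has length 6 (e.g. 1, 4, 6, 8, 10, 12).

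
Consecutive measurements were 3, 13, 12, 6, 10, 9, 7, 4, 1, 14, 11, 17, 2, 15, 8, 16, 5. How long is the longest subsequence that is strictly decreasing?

7

Negate each value so 'decreasing' becomes 'increasing', then run patience tails on the negated sequence:
-3 → extends → [-3]
-13 → replaces -3 → [-13]
-12 → extends → [-13, -12]
-6 → extends → [-13, -12, -6]
-10 → replaces -6 → [-13, -12, -10]
-9 → extends → [-13, -12, -10, -9]
-7 → extends → [-13, -12, -10, -9, -7]
-4 → extends → [-13, -12, -10, -9, -7, -4]
-1 → extends → [-13, -12, -10, -9, -7, -4, -1]
-14 → replaces -13 → [-14, -12, -10, -9, -7, -4, -1]
-11 → replaces -10 → [-14, -12, -11, -9, -7, -4, -1]
-17 → replaces -14 → [-17, -12, -11, -9, -7, -4, -1]
-2 → replaces -1 → [-17, -12, -11, -9, -7, -4, -2]
-15 → replaces -12 → [-17, -15, -11, -9, -7, -4, -2]
-8 → replaces -7 → [-17, -15, -11, -9, -8, -4, -2]
-16 → replaces -15 → [-17, -16, -11, -9, -8, -4, -2]
-5 → replaces -4 → [-17, -16, -11, -9, -8, -5, -2]
Seven tails, so the longest strictly decreasing subsequence of the original has length 7.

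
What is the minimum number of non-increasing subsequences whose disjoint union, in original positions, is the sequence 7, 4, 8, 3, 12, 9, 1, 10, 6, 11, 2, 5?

Place each on the leftmost legal pile:
7 → new pile 1 (tops now [7])
4 → pile 1 (tops now [4])
8 → new pile 2 (tops now [4, 8])
3 → pile 1 (tops now [3, 8])
12 → new pile 3 (tops now [3, 8, 12])
9 → pile 3 (tops now [3, 8, 9])
1 → pile 1 (tops now [1, 8, 9])
10 → new pile 4 (tops now [1, 8, 9, 10])
6 → pile 2 (tops now [1, 6, 9, 10])
11 → new pile 5 (tops now [1, 6, 9, 10, 11])
2 → pile 2 (tops now [1, 2, 9, 10, 11])
5 → pile 3 (tops now [1, 2, 5, 10, 11])
Five piles.

5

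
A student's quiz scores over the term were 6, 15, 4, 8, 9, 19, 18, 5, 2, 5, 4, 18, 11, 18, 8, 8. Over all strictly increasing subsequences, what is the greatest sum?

Let S[i] be the best sum of a strictly increasing subsequence ending at i:
i:      1  2  3  4  5  6  7  8  9 10 11 12 13 14 15 16
a[i]:   6 15  4  8  9 19 18  5  2  5  4 18 11 18  8  8
S:      6 21  4 14 23 42 41  9  2  9  6 41 34 52 17 17
Maximum is 52 (e.g. 6 + 8 + 9 + 11 + 18).

52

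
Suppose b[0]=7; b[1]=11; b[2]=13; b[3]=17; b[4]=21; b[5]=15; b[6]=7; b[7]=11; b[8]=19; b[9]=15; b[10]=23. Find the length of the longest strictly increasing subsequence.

6

Track the smallest tail for each achievable length (strict):
7 → extends → [7]
11 → extends → [7, 11]
13 → extends → [7, 11, 13]
17 → extends → [7, 11, 13, 17]
21 → extends → [7, 11, 13, 17, 21]
15 → replaces 17 → [7, 11, 13, 15, 21]
7 → already a tail → [7, 11, 13, 15, 21]
11 → already a tail → [7, 11, 13, 15, 21]
19 → replaces 21 → [7, 11, 13, 15, 19]
15 → already a tail → [7, 11, 13, 15, 19]
23 → extends → [7, 11, 13, 15, 19, 23]
Six tails, so the longest strictly increasing subsequence has length 6 (e.g. 7, 11, 13, 17, 21, 23).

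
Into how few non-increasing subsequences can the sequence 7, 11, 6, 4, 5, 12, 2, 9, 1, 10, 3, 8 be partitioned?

Place each on the leftmost legal pile:
7 → new pile 1 (tops now [7])
11 → new pile 2 (tops now [7, 11])
6 → pile 1 (tops now [6, 11])
4 → pile 1 (tops now [4, 11])
5 → pile 2 (tops now [4, 5])
12 → new pile 3 (tops now [4, 5, 12])
2 → pile 1 (tops now [2, 5, 12])
9 → pile 3 (tops now [2, 5, 9])
1 → pile 1 (tops now [1, 5, 9])
10 → new pile 4 (tops now [1, 5, 9, 10])
3 → pile 2 (tops now [1, 3, 9, 10])
8 → pile 3 (tops now [1, 3, 8, 10])
Four piles.

4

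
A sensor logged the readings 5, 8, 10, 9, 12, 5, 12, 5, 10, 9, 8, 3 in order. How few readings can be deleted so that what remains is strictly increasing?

8

Fewest deletions = n − (longest strictly increasing subsequence).
i:      1  2  3  4  5  6  7  8  9 10 11 12
a[i]:   5  8 10  9 12  5 12  5 10  9  8  3
dp:     1  2  3  3  4  1  4  1  4  3  2  1
max dp = 4, so deletions = 12 − 4 = 8.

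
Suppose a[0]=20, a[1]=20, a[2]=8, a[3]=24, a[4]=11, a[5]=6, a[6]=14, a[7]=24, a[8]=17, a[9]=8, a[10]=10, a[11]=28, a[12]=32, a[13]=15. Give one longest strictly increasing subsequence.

8, 11, 14, 24, 28, 32

Patience tails give the LIS length; then backtrack through the dp parents:
20 → extends → [20]
20 → already a tail → [20]
8 → replaces 20 → [8]
24 → extends → [8, 24]
11 → replaces 24 → [8, 11]
6 → replaces 8 → [6, 11]
14 → extends → [6, 11, 14]
24 → extends → [6, 11, 14, 24]
17 → replaces 24 → [6, 11, 14, 17]
8 → replaces 11 → [6, 8, 14, 17]
10 → replaces 14 → [6, 8, 10, 17]
28 → extends → [6, 8, 10, 17, 28]
32 → extends → [6, 8, 10, 17, 28, 32]
15 → replaces 17 → [6, 8, 10, 15, 28, 32]
Length 6; one witness is 8, 11, 14, 24, 28, 32.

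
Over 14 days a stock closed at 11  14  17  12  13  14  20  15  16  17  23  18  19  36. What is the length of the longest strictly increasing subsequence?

10

Track the smallest tail for each achievable length (strict):
11 → extends → [11]
14 → extends → [11, 14]
17 → extends → [11, 14, 17]
12 → replaces 14 → [11, 12, 17]
13 → replaces 17 → [11, 12, 13]
14 → extends → [11, 12, 13, 14]
20 → extends → [11, 12, 13, 14, 20]
15 → replaces 20 → [11, 12, 13, 14, 15]
16 → extends → [11, 12, 13, 14, 15, 16]
17 → extends → [11, 12, 13, 14, 15, 16, 17]
23 → extends → [11, 12, 13, 14, 15, 16, 17, 23]
18 → replaces 23 → [11, 12, 13, 14, 15, 16, 17, 18]
19 → extends → [11, 12, 13, 14, 15, 16, 17, 18, 19]
36 → extends → [11, 12, 13, 14, 15, 16, 17, 18, 19, 36]
Ten tails, so the longest strictly increasing subsequence has length 10 (e.g. 11, 12, 13, 14, 15, 16, 17, 18, 19, 36).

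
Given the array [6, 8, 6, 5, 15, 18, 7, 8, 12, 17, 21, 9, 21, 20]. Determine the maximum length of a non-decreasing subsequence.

Track the smallest tail for each achievable length (allowing ties):
6 → extends → [6]
8 → extends → [6, 8]
6 → replaces 8 → [6, 6]
5 → replaces 6 → [5, 6]
15 → extends → [5, 6, 15]
18 → extends → [5, 6, 15, 18]
7 → replaces 15 → [5, 6, 7, 18]
8 → replaces 18 → [5, 6, 7, 8]
12 → extends → [5, 6, 7, 8, 12]
17 → extends → [5, 6, 7, 8, 12, 17]
21 → extends → [5, 6, 7, 8, 12, 17, 21]
9 → replaces 12 → [5, 6, 7, 8, 9, 17, 21]
21 → extends → [5, 6, 7, 8, 9, 17, 21, 21]
20 → replaces 21 → [5, 6, 7, 8, 9, 17, 20, 21]
Eight tails, so the longest non-decreasing subsequence has length 8 (e.g. 6, 6, 7, 8, 12, 17, 21, 21).

8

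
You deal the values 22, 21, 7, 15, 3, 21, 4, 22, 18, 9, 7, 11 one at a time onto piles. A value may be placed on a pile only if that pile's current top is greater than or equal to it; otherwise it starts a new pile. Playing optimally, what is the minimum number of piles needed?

4

Place each on the leftmost legal pile:
22 → new pile 1 (tops now [22])
21 → pile 1 (tops now [21])
7 → pile 1 (tops now [7])
15 → new pile 2 (tops now [7, 15])
3 → pile 1 (tops now [3, 15])
21 → new pile 3 (tops now [3, 15, 21])
4 → pile 2 (tops now [3, 4, 21])
22 → new pile 4 (tops now [3, 4, 21, 22])
18 → pile 3 (tops now [3, 4, 18, 22])
9 → pile 3 (tops now [3, 4, 9, 22])
7 → pile 3 (tops now [3, 4, 7, 22])
11 → pile 4 (tops now [3, 4, 7, 11])
Four piles.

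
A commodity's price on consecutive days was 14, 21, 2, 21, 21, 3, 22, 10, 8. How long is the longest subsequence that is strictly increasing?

Let dp[i] be the length of the longest such subsequence ending at index i:
i:      1  2  3  4  5  6  7  8  9
a[i]:  14 21  2 21 21  3 22 10  8
dp:     1  2  1  2  2  2  3  3  3
Maximum dp value is 3.

3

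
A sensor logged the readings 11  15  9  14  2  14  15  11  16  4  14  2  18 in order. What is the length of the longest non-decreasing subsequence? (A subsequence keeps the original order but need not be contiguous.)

6

Let dp[i] be the length of the longest such subsequence ending at index i:
i:      1  2  3  4  5  6  7  8  9 10 11 12 13
a[i]:  11 15  9 14  2 14 15 11 16  4 14  2 18
dp:     1  2  1  2  1  3  4  2  5  2  4  2  6
Maximum dp value is 6.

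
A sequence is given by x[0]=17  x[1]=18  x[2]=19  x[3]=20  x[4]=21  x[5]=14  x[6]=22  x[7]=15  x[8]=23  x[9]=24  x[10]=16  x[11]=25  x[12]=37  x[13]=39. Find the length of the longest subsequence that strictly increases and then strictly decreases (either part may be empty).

11

inc[i] = longest strictly increasing subsequence ending at i; dec[i] = longest strictly decreasing subsequence starting at i:
i:      0  1  2  3  4  5  6  7  8  9 10 11 12 13
x[i]:  17 18 19 20 21 14 22 15 23 24 16 25 37 39
inc:    1  2  3  4  5  1  6  2  7  8  3  9 10 11
dec:    2  2  2  2  2  1  2  1  2  2  1  1  1  1
Best peak at i=13 (value 39): inc=11, dec=1, length 11+1−1 = 11.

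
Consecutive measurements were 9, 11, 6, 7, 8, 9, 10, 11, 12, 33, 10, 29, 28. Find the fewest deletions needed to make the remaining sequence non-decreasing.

Fewest deletions = n − (longest non-decreasing subsequence).
i:      1  2  3  4  5  6  7  8  9 10 11 12 13
a[i]:   9 11  6  7  8  9 10 11 12 33 10 29 28
dp:     1  2  1  2  3  4  5  6  7  8  6  8  8
max dp = 8, so deletions = 13 − 8 = 5.

5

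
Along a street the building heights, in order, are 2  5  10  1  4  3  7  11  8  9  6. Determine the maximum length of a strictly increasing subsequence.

Let dp[i] be the length of the longest such subsequence ending at index i:
i:      1  2  3  4  5  6  7  8  9 10 11
a[i]:   2  5 10  1  4  3  7 11  8  9  6
dp:     1  2  3  1  2  2  3  4  4  5  3
Maximum dp value is 5.

5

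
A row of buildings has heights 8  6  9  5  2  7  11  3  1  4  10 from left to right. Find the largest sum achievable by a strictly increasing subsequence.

28

Let S[i] be the best sum of a strictly increasing subsequence ending at i:
i:      1  2  3  4  5  6  7  8  9 10 11
a[i]:   8  6  9  5  2  7 11  3  1  4 10
S:      8  6 17  5  2 13 28  5  1  9 27
Maximum is 28 (e.g. 8 + 9 + 11).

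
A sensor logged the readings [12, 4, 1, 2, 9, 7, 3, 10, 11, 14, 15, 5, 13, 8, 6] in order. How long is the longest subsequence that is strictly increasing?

7

Let dp[i] be the length of the longest such subsequence ending at index i:
i:      1  2  3  4  5  6  7  8  9 10 11 12 13 14 15
a[i]:  12  4  1  2  9  7  3 10 11 14 15  5 13  8  6
dp:     1  1  1  2  3  3  3  4  5  6  7  4  6  5  5
Maximum dp value is 7.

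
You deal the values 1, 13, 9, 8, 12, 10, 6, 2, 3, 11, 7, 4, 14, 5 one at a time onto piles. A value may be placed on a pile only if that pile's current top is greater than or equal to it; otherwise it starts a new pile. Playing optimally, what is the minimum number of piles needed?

Place each on the leftmost legal pile:
1 → new pile 1 (tops now [1])
13 → new pile 2 (tops now [1, 13])
9 → pile 2 (tops now [1, 9])
8 → pile 2 (tops now [1, 8])
12 → new pile 3 (tops now [1, 8, 12])
10 → pile 3 (tops now [1, 8, 10])
6 → pile 2 (tops now [1, 6, 10])
2 → pile 2 (tops now [1, 2, 10])
3 → pile 3 (tops now [1, 2, 3])
11 → new pile 4 (tops now [1, 2, 3, 11])
7 → pile 4 (tops now [1, 2, 3, 7])
4 → pile 4 (tops now [1, 2, 3, 4])
14 → new pile 5 (tops now [1, 2, 3, 4, 14])
5 → pile 5 (tops now [1, 2, 3, 4, 5])
Five piles.

5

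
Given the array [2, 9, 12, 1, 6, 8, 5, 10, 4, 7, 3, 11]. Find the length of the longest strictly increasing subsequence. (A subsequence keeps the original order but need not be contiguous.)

5

Track the smallest tail for each achievable length (strict):
2 → extends → [2]
9 → extends → [2, 9]
12 → extends → [2, 9, 12]
1 → replaces 2 → [1, 9, 12]
6 → replaces 9 → [1, 6, 12]
8 → replaces 12 → [1, 6, 8]
5 → replaces 6 → [1, 5, 8]
10 → extends → [1, 5, 8, 10]
4 → replaces 5 → [1, 4, 8, 10]
7 → replaces 8 → [1, 4, 7, 10]
3 → replaces 4 → [1, 3, 7, 10]
11 → extends → [1, 3, 7, 10, 11]
Five tails, so the longest strictly increasing subsequence has length 5 (e.g. 2, 6, 8, 10, 11).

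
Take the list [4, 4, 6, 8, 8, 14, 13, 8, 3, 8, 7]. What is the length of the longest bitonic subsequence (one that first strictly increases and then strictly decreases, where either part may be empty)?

inc[i] = longest strictly increasing subsequence ending at i; dec[i] = longest strictly decreasing subsequence starting at i:
i:      1  2  3  4  5  6  7  8  9 10 11
a[i]:   4  4  6  8  8 14 13  8  3  8  7
inc:    1  1  2  3  3  4  4  3  1  3  3
dec:    2  2  2  2  2  4  3  2  1  2  1
Best peak at i=6 (value 14): inc=4, dec=4, length 4+4−1 = 7.

7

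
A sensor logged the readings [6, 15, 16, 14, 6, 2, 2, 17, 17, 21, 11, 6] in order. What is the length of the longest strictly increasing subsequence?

Track the smallest tail for each achievable length (strict):
6 → extends → [6]
15 → extends → [6, 15]
16 → extends → [6, 15, 16]
14 → replaces 15 → [6, 14, 16]
6 → already a tail → [6, 14, 16]
2 → replaces 6 → [2, 14, 16]
2 → already a tail → [2, 14, 16]
17 → extends → [2, 14, 16, 17]
17 → already a tail → [2, 14, 16, 17]
21 → extends → [2, 14, 16, 17, 21]
11 → replaces 14 → [2, 11, 16, 17, 21]
6 → replaces 11 → [2, 6, 16, 17, 21]
Five tails, so the longest strictly increasing subsequence has length 5 (e.g. 6, 15, 16, 17, 21).

5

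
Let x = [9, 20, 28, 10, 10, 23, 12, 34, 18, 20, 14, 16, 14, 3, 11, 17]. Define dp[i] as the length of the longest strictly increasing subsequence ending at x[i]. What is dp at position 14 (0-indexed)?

dp[i] = 1 + max{dp[j] : j<i, x[j]<x[i]} (or 1 if no such j):
i:      0  1  2  3  4  5  6  7  8  9 10 11 12 13 14 15
x[i]:   9 20 28 10 10 23 12 34 18 20 14 16 14  3 11 17
dp:     1  2  3  2  2  3  3  4  4  5  4  5  4  1  3  6
At index 14 the value is 3.

3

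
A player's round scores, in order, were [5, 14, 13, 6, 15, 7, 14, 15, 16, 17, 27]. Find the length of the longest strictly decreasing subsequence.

3

Negate each value so 'decreasing' becomes 'increasing', then run patience tails on the negated sequence:
-5 → extends → [-5]
-14 → replaces -5 → [-14]
-13 → extends → [-14, -13]
-6 → extends → [-14, -13, -6]
-15 → replaces -14 → [-15, -13, -6]
-7 → replaces -6 → [-15, -13, -7]
-14 → replaces -13 → [-15, -14, -7]
-15 → already a tail → [-15, -14, -7]
-16 → replaces -15 → [-16, -14, -7]
-17 → replaces -16 → [-17, -14, -7]
-27 → replaces -17 → [-27, -14, -7]
Three tails, so the longest strictly decreasing subsequence of the original has length 3.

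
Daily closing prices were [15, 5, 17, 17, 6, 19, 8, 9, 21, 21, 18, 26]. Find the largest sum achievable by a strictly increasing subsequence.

Let S[i] be the best sum of a strictly increasing subsequence ending at i:
i:      1  2  3  4  5  6  7  8  9 10 11 12
a[i]:  15  5 17 17  6 19  8  9 21 21 18 26
S:     15  5 32 32 11 51 19 28 72 72 50 98
Maximum is 98 (e.g. 15 + 17 + 19 + 21 + 26).

98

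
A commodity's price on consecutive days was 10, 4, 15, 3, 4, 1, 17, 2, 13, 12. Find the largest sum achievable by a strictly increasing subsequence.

Let S[i] be the best sum of a strictly increasing subsequence ending at i:
i:      1  2  3  4  5  6  7  8  9 10
a[i]:  10  4 15  3  4  1 17  2 13 12
S:     10  4 25  3  7  1 42  3 23 22
Maximum is 42 (e.g. 10 + 15 + 17).

42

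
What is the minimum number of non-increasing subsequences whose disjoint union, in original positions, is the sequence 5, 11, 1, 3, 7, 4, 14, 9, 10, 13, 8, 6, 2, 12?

6

Place each on the leftmost legal pile:
5 → new pile 1 (tops now [5])
11 → new pile 2 (tops now [5, 11])
1 → pile 1 (tops now [1, 11])
3 → pile 2 (tops now [1, 3])
7 → new pile 3 (tops now [1, 3, 7])
4 → pile 3 (tops now [1, 3, 4])
14 → new pile 4 (tops now [1, 3, 4, 14])
9 → pile 4 (tops now [1, 3, 4, 9])
10 → new pile 5 (tops now [1, 3, 4, 9, 10])
13 → new pile 6 (tops now [1, 3, 4, 9, 10, 13])
8 → pile 4 (tops now [1, 3, 4, 8, 10, 13])
6 → pile 4 (tops now [1, 3, 4, 6, 10, 13])
2 → pile 2 (tops now [1, 2, 4, 6, 10, 13])
12 → pile 6 (tops now [1, 2, 4, 6, 10, 12])
Six piles.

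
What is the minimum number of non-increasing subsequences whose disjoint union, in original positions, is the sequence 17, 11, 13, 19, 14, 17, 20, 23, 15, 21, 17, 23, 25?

8

Place each on the leftmost legal pile:
17 → new pile 1 (tops now [17])
11 → pile 1 (tops now [11])
13 → new pile 2 (tops now [11, 13])
19 → new pile 3 (tops now [11, 13, 19])
14 → pile 3 (tops now [11, 13, 14])
17 → new pile 4 (tops now [11, 13, 14, 17])
20 → new pile 5 (tops now [11, 13, 14, 17, 20])
23 → new pile 6 (tops now [11, 13, 14, 17, 20, 23])
15 → pile 4 (tops now [11, 13, 14, 15, 20, 23])
21 → pile 6 (tops now [11, 13, 14, 15, 20, 21])
17 → pile 5 (tops now [11, 13, 14, 15, 17, 21])
23 → new pile 7 (tops now [11, 13, 14, 15, 17, 21, 23])
25 → new pile 8 (tops now [11, 13, 14, 15, 17, 21, 23, 25])
Eight piles.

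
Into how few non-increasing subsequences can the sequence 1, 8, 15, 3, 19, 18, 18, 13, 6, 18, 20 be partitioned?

5

The minimum number of non-increasing subsequences covering a sequence equals the length of its longest strictly increasing subsequence.
LIS length is 5 (e.g. 1, 8, 15, 19, 20), so 5 piles are needed.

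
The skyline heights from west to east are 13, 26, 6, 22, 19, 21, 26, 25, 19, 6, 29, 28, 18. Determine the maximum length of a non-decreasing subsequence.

Let dp[i] be the length of the longest such subsequence ending at index i:
i:      1  2  3  4  5  6  7  8  9 10 11 12 13
a[i]:  13 26  6 22 19 21 26 25 19  6 29 28 18
dp:     1  2  1  2  2  3  4  4  3  2  5  5  3
Maximum dp value is 5.

5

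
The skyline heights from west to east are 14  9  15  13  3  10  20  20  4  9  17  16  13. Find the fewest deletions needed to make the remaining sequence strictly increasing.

Fewest deletions = n − (longest strictly increasing subsequence).
Patience tails:
14 → extends → [14]
9 → replaces 14 → [9]
15 → extends → [9, 15]
13 → replaces 15 → [9, 13]
3 → replaces 9 → [3, 13]
10 → replaces 13 → [3, 10]
20 → extends → [3, 10, 20]
20 → already a tail → [3, 10, 20]
4 → replaces 10 → [3, 4, 20]
9 → replaces 20 → [3, 4, 9]
17 → extends → [3, 4, 9, 17]
16 → replaces 17 → [3, 4, 9, 16]
13 → replaces 16 → [3, 4, 9, 13]
Longest strictly increasing subsequence has length 4, so deletions = 13 − 4 = 9.

9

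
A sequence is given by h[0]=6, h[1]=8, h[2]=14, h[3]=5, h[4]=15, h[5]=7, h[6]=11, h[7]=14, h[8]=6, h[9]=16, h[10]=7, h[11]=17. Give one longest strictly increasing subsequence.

6, 8, 14, 15, 16, 17

Patience tails give the LIS length; then backtrack through the dp parents:
6 → extends → [6]
8 → extends → [6, 8]
14 → extends → [6, 8, 14]
5 → replaces 6 → [5, 8, 14]
15 → extends → [5, 8, 14, 15]
7 → replaces 8 → [5, 7, 14, 15]
11 → replaces 14 → [5, 7, 11, 15]
14 → replaces 15 → [5, 7, 11, 14]
6 → replaces 7 → [5, 6, 11, 14]
16 → extends → [5, 6, 11, 14, 16]
7 → replaces 11 → [5, 6, 7, 14, 16]
17 → extends → [5, 6, 7, 14, 16, 17]
Length 6; one witness is 6, 8, 14, 15, 16, 17.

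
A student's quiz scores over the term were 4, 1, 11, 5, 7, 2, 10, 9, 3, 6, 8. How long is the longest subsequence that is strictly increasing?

Let dp[i] be the length of the longest such subsequence ending at index i:
i:      1  2  3  4  5  6  7  8  9 10 11
a[i]:   4  1 11  5  7  2 10  9  3  6  8
dp:     1  1  2  2  3  2  4  4  3  4  5
Maximum dp value is 5.

5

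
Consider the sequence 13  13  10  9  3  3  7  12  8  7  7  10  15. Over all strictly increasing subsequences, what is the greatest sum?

43

Let S[i] be the best sum of a strictly increasing subsequence ending at i:
i:      1  2  3  4  5  6  7  8  9 10 11 12 13
a[i]:  13 13 10  9  3  3  7 12  8  7  7 10 15
S:     13 13 10  9  3  3 10 22 18 10 10 28 43
Maximum is 43 (e.g. 3 + 7 + 8 + 10 + 15).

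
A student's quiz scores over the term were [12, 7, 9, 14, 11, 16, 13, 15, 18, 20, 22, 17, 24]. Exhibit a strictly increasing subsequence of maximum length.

Patience tails give the LIS length; then backtrack through the dp parents:
12 → extends → [12]
7 → replaces 12 → [7]
9 → extends → [7, 9]
14 → extends → [7, 9, 14]
11 → replaces 14 → [7, 9, 11]
16 → extends → [7, 9, 11, 16]
13 → replaces 16 → [7, 9, 11, 13]
15 → extends → [7, 9, 11, 13, 15]
18 → extends → [7, 9, 11, 13, 15, 18]
20 → extends → [7, 9, 11, 13, 15, 18, 20]
22 → extends → [7, 9, 11, 13, 15, 18, 20, 22]
17 → replaces 18 → [7, 9, 11, 13, 15, 17, 20, 22]
24 → extends → [7, 9, 11, 13, 15, 17, 20, 22, 24]
Length 9; one witness is 7, 9, 11, 13, 15, 18, 20, 22, 24.

7, 9, 11, 13, 15, 18, 20, 22, 24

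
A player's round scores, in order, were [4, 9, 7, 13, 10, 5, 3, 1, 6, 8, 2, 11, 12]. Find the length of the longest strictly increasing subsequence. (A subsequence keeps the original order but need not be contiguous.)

6

Track the smallest tail for each achievable length (strict):
4 → extends → [4]
9 → extends → [4, 9]
7 → replaces 9 → [4, 7]
13 → extends → [4, 7, 13]
10 → replaces 13 → [4, 7, 10]
5 → replaces 7 → [4, 5, 10]
3 → replaces 4 → [3, 5, 10]
1 → replaces 3 → [1, 5, 10]
6 → replaces 10 → [1, 5, 6]
8 → extends → [1, 5, 6, 8]
2 → replaces 5 → [1, 2, 6, 8]
11 → extends → [1, 2, 6, 8, 11]
12 → extends → [1, 2, 6, 8, 11, 12]
Six tails, so the longest strictly increasing subsequence has length 6 (e.g. 4, 5, 6, 8, 11, 12).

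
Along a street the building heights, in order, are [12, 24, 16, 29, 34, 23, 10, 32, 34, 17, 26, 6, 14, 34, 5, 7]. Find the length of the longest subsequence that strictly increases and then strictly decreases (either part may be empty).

8

inc[i] = longest strictly increasing subsequence ending at i; dec[i] = longest strictly decreasing subsequence starting at i:
i:      1  2  3  4  5  6  7  8  9 10 11 12 13 14 15 16
a[i]:  12 24 16 29 34 23 10 32 34 17 26  6 14 34  5  7
inc:    1  2  2  3  4  3  1  4  5  3  4  1  2  5  1  2
dec:    4  5  4  5  5  4  3  4  4  3  3  2  2  2  1  1
Best peak at i=5 (value 34): inc=4, dec=5, length 4+5−1 = 8.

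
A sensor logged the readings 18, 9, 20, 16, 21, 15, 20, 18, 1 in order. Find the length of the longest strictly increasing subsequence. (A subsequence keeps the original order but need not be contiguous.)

3

Let dp[i] be the length of the longest such subsequence ending at index i:
i:      1  2  3  4  5  6  7  8  9
a[i]:  18  9 20 16 21 15 20 18  1
dp:     1  1  2  2  3  2  3  3  1
Maximum dp value is 3.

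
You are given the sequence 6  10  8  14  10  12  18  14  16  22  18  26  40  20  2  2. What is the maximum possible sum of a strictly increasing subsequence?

154

Let S[i] be the best sum of a strictly increasing subsequence ending at i:
i:       1   2   3   4   5   6   7   8   9  10  11  12  13  14  15  16
a[i]:    6  10   8  14  10  12  18  14  16  22  18  26  40  20   2   2
S:       6  16  14  30  24  36  54  50  66  88  84 114 154 104   2   2
Maximum is 154 (e.g. 6 + 8 + 10 + 12 + 14 + 16 + 22 + 26 + 40).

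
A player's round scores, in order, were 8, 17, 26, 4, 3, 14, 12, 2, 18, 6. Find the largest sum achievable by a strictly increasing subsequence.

51

Let S[i] be the best sum of a strictly increasing subsequence ending at i:
i:      1  2  3  4  5  6  7  8  9 10
a[i]:   8 17 26  4  3 14 12  2 18  6
S:      8 25 51  4  3 22 20  2 43 10
Maximum is 51 (e.g. 8 + 17 + 26).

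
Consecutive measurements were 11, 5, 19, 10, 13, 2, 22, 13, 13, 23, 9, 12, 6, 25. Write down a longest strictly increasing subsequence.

5, 10, 13, 22, 23, 25

Patience tails give the LIS length; then backtrack through the dp parents:
11 → extends → [11]
5 → replaces 11 → [5]
19 → extends → [5, 19]
10 → replaces 19 → [5, 10]
13 → extends → [5, 10, 13]
2 → replaces 5 → [2, 10, 13]
22 → extends → [2, 10, 13, 22]
13 → already a tail → [2, 10, 13, 22]
13 → already a tail → [2, 10, 13, 22]
23 → extends → [2, 10, 13, 22, 23]
9 → replaces 10 → [2, 9, 13, 22, 23]
12 → replaces 13 → [2, 9, 12, 22, 23]
6 → replaces 9 → [2, 6, 12, 22, 23]
25 → extends → [2, 6, 12, 22, 23, 25]
Length 6; one witness is 5, 10, 13, 22, 23, 25.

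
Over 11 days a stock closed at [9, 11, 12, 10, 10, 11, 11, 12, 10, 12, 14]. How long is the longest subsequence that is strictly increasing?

Track the smallest tail for each achievable length (strict):
9 → extends → [9]
11 → extends → [9, 11]
12 → extends → [9, 11, 12]
10 → replaces 11 → [9, 10, 12]
10 → already a tail → [9, 10, 12]
11 → replaces 12 → [9, 10, 11]
11 → already a tail → [9, 10, 11]
12 → extends → [9, 10, 11, 12]
10 → already a tail → [9, 10, 11, 12]
12 → already a tail → [9, 10, 11, 12]
14 → extends → [9, 10, 11, 12, 14]
Five tails, so the longest strictly increasing subsequence has length 5 (e.g. 9, 10, 11, 12, 14).

5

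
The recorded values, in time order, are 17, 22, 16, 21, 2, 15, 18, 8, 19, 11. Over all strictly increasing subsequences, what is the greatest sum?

54

Let S[i] be the best sum of a strictly increasing subsequence ending at i:
i:      1  2  3  4  5  6  7  8  9 10
a[i]:  17 22 16 21  2 15 18  8 19 11
S:     17 39 16 38  2 17 35 10 54 21
Maximum is 54 (e.g. 2 + 15 + 18 + 19).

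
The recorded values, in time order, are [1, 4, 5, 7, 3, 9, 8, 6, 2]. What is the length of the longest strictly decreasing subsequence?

4

Negate each value so 'decreasing' becomes 'increasing', then run patience tails on the negated sequence:
-1 → extends → [-1]
-4 → replaces -1 → [-4]
-5 → replaces -4 → [-5]
-7 → replaces -5 → [-7]
-3 → extends → [-7, -3]
-9 → replaces -7 → [-9, -3]
-8 → replaces -3 → [-9, -8]
-6 → extends → [-9, -8, -6]
-2 → extends → [-9, -8, -6, -2]
Four tails, so the longest strictly decreasing subsequence of the original has length 4.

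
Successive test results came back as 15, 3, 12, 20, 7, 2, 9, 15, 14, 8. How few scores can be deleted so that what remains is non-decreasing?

6

Fewest deletions = n − (longest non-decreasing subsequence).
Patience tails:
15 → extends → [15]
3 → replaces 15 → [3]
12 → extends → [3, 12]
20 → extends → [3, 12, 20]
7 → replaces 12 → [3, 7, 20]
2 → replaces 3 → [2, 7, 20]
9 → replaces 20 → [2, 7, 9]
15 → extends → [2, 7, 9, 15]
14 → replaces 15 → [2, 7, 9, 14]
8 → replaces 9 → [2, 7, 8, 14]
Longest non-decreasing subsequence has length 4, so deletions = 10 − 4 = 6.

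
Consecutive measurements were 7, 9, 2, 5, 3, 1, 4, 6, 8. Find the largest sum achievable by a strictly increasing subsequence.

23

Let S[i] be the best sum of a strictly increasing subsequence ending at i:
i:      1  2  3  4  5  6  7  8  9
a[i]:   7  9  2  5  3  1  4  6  8
S:      7 16  2  7  5  1  9 15 23
Maximum is 23 (e.g. 2 + 3 + 4 + 6 + 8).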